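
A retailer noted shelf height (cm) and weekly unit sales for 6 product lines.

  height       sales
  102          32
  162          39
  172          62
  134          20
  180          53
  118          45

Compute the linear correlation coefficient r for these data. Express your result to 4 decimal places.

n = 6, Σx = 868, Σy = 251, Σx² = 130512, Σy² = 11623, Σxy = 37776
nΣxy − ΣxΣy = 226656 − 217868 = 8788
nΣx² − (Σx)² = 783072 − 753424 = 29648; nΣy² − (Σy)² = 69738 − 63001 = 6737
r = 8788 / √(29648 × 6737) = 8788 / 14132.8899 ≈ 0.6218

0.6218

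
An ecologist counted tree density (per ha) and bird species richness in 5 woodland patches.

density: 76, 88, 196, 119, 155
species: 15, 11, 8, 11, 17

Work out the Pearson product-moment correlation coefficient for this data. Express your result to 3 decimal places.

n = 5, Σx = 634, Σy = 62, Σx² = 90122, Σy² = 820, Σxy = 7620
nΣxy − ΣxΣy = 38100 − 39308 = -1208
nΣx² − (Σx)² = 450610 − 401956 = 48654; nΣy² − (Σy)² = 4100 − 3844 = 256
r = -1208 / √(48654 × 256) = -1208 / 3529.2243 ≈ -0.342

-0.342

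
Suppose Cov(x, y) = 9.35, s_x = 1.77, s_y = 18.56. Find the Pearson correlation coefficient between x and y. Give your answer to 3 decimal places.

0.285

r = Cov(x,y) / (s_x · s_y) = 9.35 / (1.77 × 18.56)
  = 9.35 / 32.8512 ≈ 0.285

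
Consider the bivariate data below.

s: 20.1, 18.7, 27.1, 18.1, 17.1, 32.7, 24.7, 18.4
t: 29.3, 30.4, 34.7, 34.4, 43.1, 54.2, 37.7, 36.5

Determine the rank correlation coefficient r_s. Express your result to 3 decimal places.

0.167

Rank s: 5, 4, 7, 2, 1, 8, 6, 3
Rank t: 1, 2, 4, 3, 7, 8, 6, 5
d = rank(s) − rank(t): 4, 2, 3, -1, -6, 0, 0, -2; Σd² = 70
ρ = 1 − 6Σd² / [n(n²−1)] = 1 − 6×70 / (8×63) = 1 − 420/504 ≈ 0.167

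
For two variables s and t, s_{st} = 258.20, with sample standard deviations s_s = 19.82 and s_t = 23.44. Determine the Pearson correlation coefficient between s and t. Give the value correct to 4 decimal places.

r = Cov(s,t) / (s_s · s_t) = 258.20 / (19.82 × 23.44)
  = 258.20 / 464.5808 ≈ 0.5558

0.5558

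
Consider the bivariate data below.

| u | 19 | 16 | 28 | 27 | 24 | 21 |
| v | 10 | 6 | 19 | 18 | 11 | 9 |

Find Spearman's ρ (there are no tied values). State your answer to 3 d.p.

0.943

Rank u: 2, 1, 6, 5, 4, 3
Rank v: 3, 1, 6, 5, 4, 2
d = rank(u) − rank(v): -1, 0, 0, 0, 0, 1; Σd² = 2
ρ = 1 − 6Σd² / [n(n²−1)] = 1 − 6×2 / (6×35) = 1 − 12/210 ≈ 0.943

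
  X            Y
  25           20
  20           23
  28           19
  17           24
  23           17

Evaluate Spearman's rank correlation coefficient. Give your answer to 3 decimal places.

-0.700

Rank X: 4, 2, 5, 1, 3
Rank Y: 3, 4, 2, 5, 1
d = rank(X) − rank(Y): 1, -2, 3, -4, 2; Σd² = 34
ρ = 1 − 6Σd² / [n(n²−1)] = 1 − 6×34 / (5×24) = 1 − 204/120 ≈ -0.700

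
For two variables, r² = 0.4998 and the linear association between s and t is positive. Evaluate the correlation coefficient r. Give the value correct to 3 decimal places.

|r| = √0.4998 = 0.707
The association is positive, so r = 0.707.

0.707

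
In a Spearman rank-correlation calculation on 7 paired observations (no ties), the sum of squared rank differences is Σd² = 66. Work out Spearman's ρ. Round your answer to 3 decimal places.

-0.179

ρ = 1 − 6Σd² / [n(n²−1)] = 1 − 6×66 / (7×48)
  = 1 − 396/336 = 1 − 1.1786 ≈ -0.179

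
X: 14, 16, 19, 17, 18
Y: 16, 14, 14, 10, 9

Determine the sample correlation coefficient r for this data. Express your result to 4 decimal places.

n = 5, ΣX = 84, ΣY = 63, ΣX² = 1426, ΣY² = 829, ΣXY = 1046
nΣXY − ΣXΣY = 5230 − 5292 = -62
nΣX² − (ΣX)² = 7130 − 7056 = 74; nΣY² − (ΣY)² = 4145 − 3969 = 176
r = -62 / √(74 × 176) = -62 / 114.1227 ≈ -0.5433

-0.5433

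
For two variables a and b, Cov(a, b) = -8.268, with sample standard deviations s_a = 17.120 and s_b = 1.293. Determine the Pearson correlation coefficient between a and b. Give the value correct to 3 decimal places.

r = Cov(a,b) / (s_a · s_b) = -8.268 / (17.120 × 1.293)
  = -8.268 / 22.1362 ≈ -0.374

-0.374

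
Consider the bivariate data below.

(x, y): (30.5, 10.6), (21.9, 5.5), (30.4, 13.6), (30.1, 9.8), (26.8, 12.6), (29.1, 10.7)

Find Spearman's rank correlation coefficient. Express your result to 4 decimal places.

0.3143

Rank x: 6, 1, 5, 4, 2, 3
Rank y: 3, 1, 6, 2, 5, 4
d = rank(x) − rank(y): 3, 0, -1, 2, -3, -1; Σd² = 24
ρ = 1 − 6Σd² / [n(n²−1)] = 1 − 6×24 / (6×35) = 1 − 144/210 ≈ 0.3143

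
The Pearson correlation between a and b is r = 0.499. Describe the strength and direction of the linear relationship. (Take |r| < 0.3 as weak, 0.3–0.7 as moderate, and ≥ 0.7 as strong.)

r = 0.499 > 0 so the relationship is positive.
|r| = 0.499, which falls in the moderate range.

moderate positive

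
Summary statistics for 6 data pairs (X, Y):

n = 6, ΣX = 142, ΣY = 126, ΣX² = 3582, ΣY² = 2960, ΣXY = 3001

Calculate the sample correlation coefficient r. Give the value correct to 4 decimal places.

0.0721

r = (nΣXY − ΣXΣY) / √[(nΣX² − (ΣX)²)(nΣY² − (ΣY)²)]
Numerator: 6×3001 − 142×126 = 114
Denominator: √[(21492 − 20164)(17760 − 15876)] = √[1328 × 1884] = 1581.7560
r = 114 / 1581.7560 ≈ 0.0721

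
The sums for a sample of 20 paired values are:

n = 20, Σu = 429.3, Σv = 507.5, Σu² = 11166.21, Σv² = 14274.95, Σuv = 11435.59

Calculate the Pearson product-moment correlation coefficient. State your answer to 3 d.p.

0.328

r = (nΣuv − ΣuΣv) / √[(nΣu² − (Σu)²)(nΣv² − (Σv)²)]
Numerator: 20×11435.59 − 429.3×507.5 = 10842.05
Denominator: √[(223324.2 − 184298.49)(285499 − 257556.25)] = √[39025.71 × 27942.75] = 33022.5023
r = 10842.05 / 33022.5023 ≈ 0.328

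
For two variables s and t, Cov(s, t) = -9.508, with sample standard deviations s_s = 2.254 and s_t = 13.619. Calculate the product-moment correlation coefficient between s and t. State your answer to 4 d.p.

r = Cov(s,t) / (s_s · s_t) = -9.508 / (2.254 × 13.619)
  = -9.508 / 30.6972 ≈ -0.3097

-0.3097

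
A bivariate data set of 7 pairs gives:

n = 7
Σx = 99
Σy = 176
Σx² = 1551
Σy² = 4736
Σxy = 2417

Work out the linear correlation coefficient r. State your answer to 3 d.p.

r = (nΣxy − ΣxΣy) / √[(nΣx² − (Σx)²)(nΣy² − (Σy)²)]
Numerator: 7×2417 − 99×176 = -505
Denominator: √[(10857 − 9801)(33152 − 30976)] = √[1056 × 2176] = 1515.8681
r = -505 / 1515.8681 ≈ -0.333

-0.333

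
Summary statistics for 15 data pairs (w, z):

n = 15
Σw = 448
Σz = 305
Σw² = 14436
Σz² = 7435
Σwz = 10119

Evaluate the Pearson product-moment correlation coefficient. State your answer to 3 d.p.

0.885

r = (nΣwz − ΣwΣz) / √[(nΣw² − (Σw)²)(nΣz² − (Σz)²)]
Numerator: 15×10119 − 448×305 = 15145
Denominator: √[(216540 − 200704)(111525 − 93025)] = √[15836 × 18500] = 17116.2496
r = 15145 / 17116.2496 ≈ 0.885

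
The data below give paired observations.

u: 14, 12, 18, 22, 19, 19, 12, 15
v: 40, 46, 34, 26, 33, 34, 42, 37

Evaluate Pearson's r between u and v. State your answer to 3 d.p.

-0.968

n = 8, Σu = 131, Σv = 292, Σu² = 2239, Σv² = 10926, Σuv = 4628
nΣuv − ΣuΣv = 37024 − 38252 = -1228
nΣu² − (Σu)² = 17912 − 17161 = 751; nΣv² − (Σv)² = 87408 − 85264 = 2144
r = -1228 / √(751 × 2144) = -1228 / 1268.9145 ≈ -0.968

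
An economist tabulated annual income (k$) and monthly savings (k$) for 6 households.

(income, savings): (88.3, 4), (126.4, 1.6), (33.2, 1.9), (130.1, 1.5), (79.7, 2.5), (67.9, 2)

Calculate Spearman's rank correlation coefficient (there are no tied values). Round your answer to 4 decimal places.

Rank income: 4, 5, 1, 6, 3, 2
Rank savings: 6, 2, 3, 1, 5, 4
d = rank(income) − rank(savings): -2, 3, -2, 5, -2, -2; Σd² = 50
ρ = 1 − 6Σd² / [n(n²−1)] = 1 − 6×50 / (6×35) = 1 − 300/210 ≈ -0.4286

-0.4286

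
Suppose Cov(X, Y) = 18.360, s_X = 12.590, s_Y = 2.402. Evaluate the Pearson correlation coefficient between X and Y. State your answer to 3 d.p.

0.607

r = Cov(X,Y) / (s_X · s_Y) = 18.360 / (12.590 × 2.402)
  = 18.360 / 30.2412 ≈ 0.607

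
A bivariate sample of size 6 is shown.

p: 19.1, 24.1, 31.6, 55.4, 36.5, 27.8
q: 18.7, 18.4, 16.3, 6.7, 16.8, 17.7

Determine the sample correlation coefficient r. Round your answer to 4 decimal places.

n = 6, Σp = 194.5, Σq = 94.6, Σp² = 7118.43, Σq² = 1594.36, Σpq = 2792.13
nΣpq − ΣpΣq = 16752.78 − 18399.7 = -1646.92
nΣp² − (Σp)² = 42710.58 − 37830.25 = 4880.33; nΣq² − (Σq)² = 9566.16 − 8949.16 = 617
r = -1646.92 / √(4880.33 × 617) = -1646.92 / 1735.2705 ≈ -0.9491

-0.9491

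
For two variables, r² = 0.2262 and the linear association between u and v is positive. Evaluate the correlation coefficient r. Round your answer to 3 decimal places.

0.476

|r| = √0.2262 = 0.476
The association is positive, so r = 0.476.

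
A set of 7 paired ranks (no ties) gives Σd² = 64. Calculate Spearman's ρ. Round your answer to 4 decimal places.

ρ = 1 − 6Σd² / [n(n²−1)] = 1 − 6×64 / (7×48)
  = 1 − 384/336 = 1 − 1.14286 ≈ -0.1429

-0.1429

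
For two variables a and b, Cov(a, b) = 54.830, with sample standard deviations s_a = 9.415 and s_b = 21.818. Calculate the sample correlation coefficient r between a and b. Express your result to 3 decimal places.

r = Cov(a,b) / (s_a · s_b) = 54.830 / (9.415 × 21.818)
  = 54.830 / 205.4165 ≈ 0.267

0.267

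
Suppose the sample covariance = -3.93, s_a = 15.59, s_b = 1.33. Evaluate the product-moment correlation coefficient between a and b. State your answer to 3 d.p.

-0.190

r = Cov(a,b) / (s_a · s_b) = -3.93 / (15.59 × 1.33)
  = -3.93 / 20.7347 ≈ -0.190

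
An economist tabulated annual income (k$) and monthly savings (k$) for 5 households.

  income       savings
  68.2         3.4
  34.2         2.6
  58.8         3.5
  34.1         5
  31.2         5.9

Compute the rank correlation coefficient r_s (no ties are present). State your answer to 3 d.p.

Rank income: 5, 3, 4, 2, 1
Rank savings: 2, 1, 3, 4, 5
d = rank(income) − rank(savings): 3, 2, 1, -2, -4; Σd² = 34
ρ = 1 − 6Σd² / [n(n²−1)] = 1 − 6×34 / (5×24) = 1 − 204/120 ≈ -0.700

-0.700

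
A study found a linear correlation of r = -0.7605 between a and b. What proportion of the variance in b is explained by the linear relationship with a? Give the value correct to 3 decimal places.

r² = (-0.7605)² = 0.578

0.578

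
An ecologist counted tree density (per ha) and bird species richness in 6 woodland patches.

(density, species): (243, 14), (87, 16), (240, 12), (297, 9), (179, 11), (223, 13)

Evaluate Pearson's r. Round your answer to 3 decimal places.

-0.742

n = 6, Σx = 1269, Σy = 75, Σx² = 294197, Σy² = 967, Σxy = 15215
nΣxy − ΣxΣy = 91290 − 95175 = -3885
nΣx² − (Σx)² = 1765182 − 1610361 = 154821; nΣy² − (Σy)² = 5802 − 5625 = 177
r = -3885 / √(154821 × 177) = -3885 / 5234.8178 ≈ -0.742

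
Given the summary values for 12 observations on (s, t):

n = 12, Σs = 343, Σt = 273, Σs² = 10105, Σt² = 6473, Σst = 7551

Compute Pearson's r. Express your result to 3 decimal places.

r = (nΣst − ΣsΣt) / √[(nΣs² − (Σs)²)(nΣt² − (Σt)²)]
Numerator: 12×7551 − 343×273 = -3027
Denominator: √[(121260 − 117649)(77676 − 74529)] = √[3611 × 3147] = 3371.0261
r = -3027 / 3371.0261 ≈ -0.898

-0.898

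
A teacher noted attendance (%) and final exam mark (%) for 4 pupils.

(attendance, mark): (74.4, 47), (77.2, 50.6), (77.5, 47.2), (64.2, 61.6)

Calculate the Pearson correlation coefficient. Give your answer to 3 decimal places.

n = 4, Σx = 293.3, Σy = 206.4, Σx² = 21623.09, Σy² = 10791.76, Σxy = 15015.84
nΣxy − ΣxΣy = 60063.36 − 60537.12 = -473.76
nΣx² − (Σx)² = 86492.36 − 86024.89 = 467.47; nΣy² − (Σy)² = 43167.04 − 42600.96 = 566.08
r = -473.76 / √(467.47 × 566.08) = -473.76 / 514.4176 ≈ -0.921

-0.921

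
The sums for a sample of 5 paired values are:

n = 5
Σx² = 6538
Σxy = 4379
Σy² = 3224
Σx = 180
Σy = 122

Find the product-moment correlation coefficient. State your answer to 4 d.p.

-0.1086

r = (nΣxy − ΣxΣy) / √[(nΣx² − (Σx)²)(nΣy² − (Σy)²)]
Numerator: 5×4379 − 180×122 = -65
Denominator: √[(32690 − 32400)(16120 − 14884)] = √[290 × 1236] = 598.6986
r = -65 / 598.6986 ≈ -0.1086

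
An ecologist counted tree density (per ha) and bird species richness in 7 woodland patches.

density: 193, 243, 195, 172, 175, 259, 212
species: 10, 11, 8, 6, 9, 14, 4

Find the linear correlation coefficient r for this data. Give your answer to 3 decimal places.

0.626

n = 7, Σx = 1449, Σy = 62, Σx² = 306557, Σy² = 614, Σxy = 13244
nΣxy − ΣxΣy = 92708 − 89838 = 2870
nΣx² − (Σx)² = 2145899 − 2099601 = 46298; nΣy² − (Σy)² = 4298 − 3844 = 454
r = 2870 / √(46298 × 454) = 2870 / 4584.6801 ≈ 0.626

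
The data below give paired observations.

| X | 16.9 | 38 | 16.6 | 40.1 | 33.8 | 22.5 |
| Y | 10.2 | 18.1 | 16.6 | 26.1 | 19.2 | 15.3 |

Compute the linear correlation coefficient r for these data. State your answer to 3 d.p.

0.806

n = 6, ΣX = 167.9, ΣY = 105.5, ΣX² = 5261.87, ΣY² = 1991.15, ΣXY = 3175.56
nΣXY − ΣXΣY = 19053.36 − 17713.45 = 1339.91
nΣX² − (ΣX)² = 31571.22 − 28190.41 = 3380.81; nΣY² − (ΣY)² = 11946.9 − 11130.25 = 816.65
r = 1339.91 / √(3380.81 × 816.65) = 1339.91 / 1661.6072 ≈ 0.806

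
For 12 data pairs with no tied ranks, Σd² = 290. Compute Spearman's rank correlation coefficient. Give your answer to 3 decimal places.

-0.014

ρ = 1 − 6Σd² / [n(n²−1)] = 1 − 6×290 / (12×143)
  = 1 − 1740/1716 = 1 − 1.0140 ≈ -0.014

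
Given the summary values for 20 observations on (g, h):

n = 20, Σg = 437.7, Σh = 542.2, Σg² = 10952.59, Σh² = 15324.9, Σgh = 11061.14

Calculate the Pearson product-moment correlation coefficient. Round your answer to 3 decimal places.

-0.868

r = (nΣgh − ΣgΣh) / √[(nΣg² − (Σg)²)(nΣh² − (Σh)²)]
Numerator: 20×11061.14 − 437.7×542.2 = -16098.14
Denominator: √[(219051.8 − 191581.29)(306498 − 293980.84)] = √[27470.51 × 12517.16] = 18543.2675
r = -16098.14 / 18543.2675 ≈ -0.868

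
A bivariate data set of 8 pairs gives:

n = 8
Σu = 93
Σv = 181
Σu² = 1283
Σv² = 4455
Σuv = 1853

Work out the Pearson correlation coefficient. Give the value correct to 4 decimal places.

r = (nΣuv − ΣuΣv) / √[(nΣu² − (Σu)²)(nΣv² − (Σv)²)]
Numerator: 8×1853 − 93×181 = -2009
Denominator: √[(10264 − 8649)(35640 − 32761)] = √[1615 × 2879] = 2156.2896
r = -2009 / 2156.2896 ≈ -0.9317

-0.9317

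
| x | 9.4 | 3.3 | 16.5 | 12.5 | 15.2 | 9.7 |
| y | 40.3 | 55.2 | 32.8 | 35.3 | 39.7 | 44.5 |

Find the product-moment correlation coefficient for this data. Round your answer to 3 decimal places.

n = 6, Σx = 66.6, Σy = 247.8, Σx² = 852.88, Σy² = 10549.4, Σxy = 2578.52
nΣxy − ΣxΣy = 15471.12 − 16503.48 = -1032.36
nΣx² − (Σx)² = 5117.28 − 4435.56 = 681.72; nΣy² − (Σy)² = 63296.4 − 61404.84 = 1891.56
r = -1032.36 / √(681.72 × 1891.56) = -1032.36 / 1135.5678 ≈ -0.909

-0.909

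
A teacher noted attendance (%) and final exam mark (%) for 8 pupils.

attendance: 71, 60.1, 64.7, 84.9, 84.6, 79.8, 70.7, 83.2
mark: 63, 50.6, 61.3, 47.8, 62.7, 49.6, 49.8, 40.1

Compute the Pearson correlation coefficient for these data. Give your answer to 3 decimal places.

n = 8, Σx = 599, Σy = 424.9, Σx² = 45493.04, Σy² = 23051.39, Σxy = 31658.07
nΣxy − ΣxΣy = 253264.56 − 254515.1 = -1250.54
nΣx² − (Σx)² = 363944.32 − 358801 = 5143.32; nΣy² − (Σy)² = 184411.12 − 180540.01 = 3871.11
r = -1250.54 / √(5143.32 × 3871.11) = -1250.54 / 4462.1024 ≈ -0.280

-0.280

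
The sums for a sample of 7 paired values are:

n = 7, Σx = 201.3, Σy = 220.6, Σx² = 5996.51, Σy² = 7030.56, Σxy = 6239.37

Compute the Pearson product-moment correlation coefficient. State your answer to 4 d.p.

-0.8180

r = (nΣxy − ΣxΣy) / √[(nΣx² − (Σx)²)(nΣy² − (Σy)²)]
Numerator: 7×6239.37 − 201.3×220.6 = -731.19
Denominator: √[(41975.57 − 40521.69)(49213.92 − 48664.36)] = √[1453.88 × 549.56] = 893.8648
r = -731.19 / 893.8648 ≈ -0.8180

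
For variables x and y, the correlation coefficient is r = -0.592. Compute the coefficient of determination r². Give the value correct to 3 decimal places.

0.350

r² = (-0.592)² = 0.350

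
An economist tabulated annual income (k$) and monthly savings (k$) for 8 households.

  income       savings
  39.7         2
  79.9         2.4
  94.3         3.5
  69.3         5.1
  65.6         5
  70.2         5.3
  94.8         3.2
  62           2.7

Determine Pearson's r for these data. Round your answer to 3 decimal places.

0.144

n = 8, Σx = 575.8, Σy = 29.2, Σx² = 43717.52, Σy² = 118.64, Σxy = 2125.46
nΣxy − ΣxΣy = 17003.68 − 16813.36 = 190.32
nΣx² − (Σx)² = 349740.16 − 331545.64 = 18194.52; nΣy² − (Σy)² = 949.12 − 852.64 = 96.48
r = 190.32 / √(18194.52 × 96.48) = 190.32 / 1324.9178 ≈ 0.144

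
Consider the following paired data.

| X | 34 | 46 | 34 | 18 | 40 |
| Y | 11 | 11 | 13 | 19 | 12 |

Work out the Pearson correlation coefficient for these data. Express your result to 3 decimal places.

n = 5, ΣX = 172, ΣY = 66, ΣX² = 6352, ΣY² = 916, ΣXY = 2144
nΣXY − ΣXΣY = 10720 − 11352 = -632
nΣX² − (ΣX)² = 31760 − 29584 = 2176; nΣY² − (ΣY)² = 4580 − 4356 = 224
r = -632 / √(2176 × 224) = -632 / 698.1576 ≈ -0.905

-0.905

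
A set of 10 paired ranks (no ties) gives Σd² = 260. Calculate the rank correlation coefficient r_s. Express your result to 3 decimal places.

-0.576

ρ = 1 − 6Σd² / [n(n²−1)] = 1 − 6×260 / (10×99)
  = 1 − 1560/990 = 1 − 1.5758 ≈ -0.576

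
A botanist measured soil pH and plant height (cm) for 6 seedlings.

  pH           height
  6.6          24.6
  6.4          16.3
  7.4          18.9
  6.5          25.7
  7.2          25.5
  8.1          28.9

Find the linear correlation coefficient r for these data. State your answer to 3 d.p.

n = 6, Σx = 42.2, Σy = 139.9, Σx² = 298.98, Σy² = 3374.01, Σxy = 991.28
nΣxy − ΣxΣy = 5947.68 − 5903.78 = 43.9
nΣx² − (Σx)² = 1793.88 − 1780.84 = 13.04; nΣy² − (Σy)² = 20244.06 − 19572.01 = 672.05
r = 43.9 / √(13.04 × 672.05) = 43.9 / 93.6137 ≈ 0.469

0.469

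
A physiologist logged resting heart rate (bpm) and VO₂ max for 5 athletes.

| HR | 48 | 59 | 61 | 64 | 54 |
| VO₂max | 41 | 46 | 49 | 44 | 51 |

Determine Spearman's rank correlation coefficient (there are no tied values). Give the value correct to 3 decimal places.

0.100

Rank HR: 1, 3, 4, 5, 2
Rank VO₂max: 1, 3, 4, 2, 5
d = rank(HR) − rank(VO₂max): 0, 0, 0, 3, -3; Σd² = 18
ρ = 1 − 6Σd² / [n(n²−1)] = 1 − 6×18 / (5×24) = 1 − 108/120 ≈ 0.100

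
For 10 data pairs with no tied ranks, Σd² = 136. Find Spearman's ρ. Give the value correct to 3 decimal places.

0.176

ρ = 1 − 6Σd² / [n(n²−1)] = 1 − 6×136 / (10×99)
  = 1 − 816/990 = 1 − 0.8242 ≈ 0.176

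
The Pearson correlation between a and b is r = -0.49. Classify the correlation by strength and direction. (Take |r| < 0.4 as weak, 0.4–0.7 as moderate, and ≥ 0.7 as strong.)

r = -0.49 < 0 so the relationship is negative.
|r| = 0.49, which falls in the moderate range.

moderate negative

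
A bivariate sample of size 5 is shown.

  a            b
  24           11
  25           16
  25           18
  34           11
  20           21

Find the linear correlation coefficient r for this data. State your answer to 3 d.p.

n = 5, Σa = 128, Σb = 77, Σa² = 3382, Σb² = 1263, Σab = 1908
nΣab − ΣaΣb = 9540 − 9856 = -316
nΣa² − (Σa)² = 16910 − 16384 = 526; nΣb² − (Σb)² = 6315 − 5929 = 386
r = -316 / √(526 × 386) = -316 / 450.5952 ≈ -0.701

-0.701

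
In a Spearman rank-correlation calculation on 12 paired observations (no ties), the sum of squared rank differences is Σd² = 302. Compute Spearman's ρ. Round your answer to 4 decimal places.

-0.0559

ρ = 1 − 6Σd² / [n(n²−1)] = 1 − 6×302 / (12×143)
  = 1 − 1812/1716 = 1 − 1.05594 ≈ -0.0559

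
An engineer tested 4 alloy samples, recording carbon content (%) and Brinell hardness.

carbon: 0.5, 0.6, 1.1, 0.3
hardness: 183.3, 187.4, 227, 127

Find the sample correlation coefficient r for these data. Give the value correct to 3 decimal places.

0.927

n = 4, Σx = 2.5, Σy = 724.7, Σx² = 1.91, Σy² = 136375.65, Σxy = 491.89
nΣxy − ΣxΣy = 1967.56 − 1811.75 = 155.81
nΣx² − (Σx)² = 7.64 − 6.25 = 1.39; nΣy² − (Σy)² = 545502.6 − 525190.09 = 20312.51
r = 155.81 / √(1.39 × 20312.51) = 155.81 / 168.0309 ≈ 0.927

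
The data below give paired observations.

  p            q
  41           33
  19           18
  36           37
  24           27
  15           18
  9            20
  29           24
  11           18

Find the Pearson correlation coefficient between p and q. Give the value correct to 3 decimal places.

n = 8, Σp = 184, Σq = 195, Σp² = 5182, Σq² = 5135, Σpq = 5019
nΣpq − ΣpΣq = 40152 − 35880 = 4272
nΣp² − (Σp)² = 41456 − 33856 = 7600; nΣq² − (Σq)² = 41080 − 38025 = 3055
r = 4272 / √(7600 × 3055) = 4272 / 4818.5060 ≈ 0.887

0.887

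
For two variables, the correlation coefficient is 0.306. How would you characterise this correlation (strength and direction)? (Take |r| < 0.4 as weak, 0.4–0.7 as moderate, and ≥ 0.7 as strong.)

r = 0.306 > 0 so the relationship is positive.
|r| = 0.306, which falls in the weak range.

weak positive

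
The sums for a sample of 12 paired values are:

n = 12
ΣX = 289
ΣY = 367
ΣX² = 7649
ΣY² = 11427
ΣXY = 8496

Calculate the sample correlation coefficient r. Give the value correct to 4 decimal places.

-0.9163

r = (nΣXY − ΣXΣY) / √[(nΣX² − (ΣX)²)(nΣY² − (ΣY)²)]
Numerator: 12×8496 − 289×367 = -4111
Denominator: √[(91788 − 83521)(137124 − 134689)] = √[8267 × 2435] = 4486.6630
r = -4111 / 4486.6630 ≈ -0.9163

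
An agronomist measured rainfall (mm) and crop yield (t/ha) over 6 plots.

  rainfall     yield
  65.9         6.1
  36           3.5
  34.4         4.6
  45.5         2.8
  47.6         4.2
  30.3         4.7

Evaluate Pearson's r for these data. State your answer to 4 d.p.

n = 6, Σx = 259.7, Σy = 25.9, Σx² = 12076.27, Σy² = 118.19, Σxy = 1155.96
nΣxy − ΣxΣy = 6935.76 − 6726.23 = 209.53
nΣx² − (Σx)² = 72457.62 − 67444.09 = 5013.53; nΣy² − (Σy)² = 709.14 − 670.81 = 38.33
r = 209.53 / √(5013.53 × 38.33) = 209.53 / 438.3704 ≈ 0.4780

0.4780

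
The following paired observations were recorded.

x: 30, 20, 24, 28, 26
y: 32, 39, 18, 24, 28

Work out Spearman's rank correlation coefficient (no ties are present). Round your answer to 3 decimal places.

Rank x: 5, 1, 2, 4, 3
Rank y: 4, 5, 1, 2, 3
d = rank(x) − rank(y): 1, -4, 1, 2, 0; Σd² = 22
ρ = 1 − 6Σd² / [n(n²−1)] = 1 − 6×22 / (5×24) = 1 − 132/120 ≈ -0.100

-0.100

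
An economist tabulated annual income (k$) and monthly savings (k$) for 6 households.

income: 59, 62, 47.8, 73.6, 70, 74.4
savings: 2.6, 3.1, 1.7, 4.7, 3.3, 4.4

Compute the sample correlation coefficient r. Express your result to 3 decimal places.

0.953

n = 6, Σx = 386.8, Σy = 19.8, Σx² = 25462.16, Σy² = 71.6, Σxy = 1331.14
nΣxy − ΣxΣy = 7986.84 − 7658.64 = 328.2
nΣx² − (Σx)² = 152772.96 − 149614.24 = 3158.72; nΣy² − (Σy)² = 429.6 − 392.04 = 37.56
r = 328.2 / √(3158.72 × 37.56) = 328.2 / 344.4438 ≈ 0.953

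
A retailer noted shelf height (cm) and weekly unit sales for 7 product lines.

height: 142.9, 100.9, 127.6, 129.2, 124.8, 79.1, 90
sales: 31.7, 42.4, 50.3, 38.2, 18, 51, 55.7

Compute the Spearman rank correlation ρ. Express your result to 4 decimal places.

-0.6786

Rank height: 7, 3, 5, 6, 4, 1, 2
Rank sales: 2, 4, 5, 3, 1, 6, 7
d = rank(height) − rank(sales): 5, -1, 0, 3, 3, -5, -5; Σd² = 94
ρ = 1 − 6Σd² / [n(n²−1)] = 1 − 6×94 / (7×48) = 1 − 564/336 ≈ -0.6786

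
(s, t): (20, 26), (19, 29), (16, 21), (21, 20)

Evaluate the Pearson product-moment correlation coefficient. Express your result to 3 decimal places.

0.109

n = 4, Σs = 76, Σt = 96, Σs² = 1458, Σt² = 2358, Σst = 1827
nΣst − ΣsΣt = 7308 − 7296 = 12
nΣs² − (Σs)² = 5832 − 5776 = 56; nΣt² − (Σt)² = 9432 − 9216 = 216
r = 12 / √(56 × 216) = 12 / 109.9818 ≈ 0.109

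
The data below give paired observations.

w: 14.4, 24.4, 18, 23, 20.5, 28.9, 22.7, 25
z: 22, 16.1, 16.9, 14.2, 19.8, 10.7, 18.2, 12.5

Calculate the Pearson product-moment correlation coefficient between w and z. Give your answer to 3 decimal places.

n = 8, Σw = 176.9, Σz = 130.4, Σw² = 4051.47, Σz² = 2224.48, Σwz = 2781.21
nΣwz − ΣwΣz = 22249.68 − 23067.76 = -818.08
nΣw² − (Σw)² = 32411.76 − 31293.61 = 1118.15; nΣz² − (Σz)² = 17795.84 − 17004.16 = 791.68
r = -818.08 / √(1118.15 × 791.68) = -818.08 / 940.8597 ≈ -0.870

-0.870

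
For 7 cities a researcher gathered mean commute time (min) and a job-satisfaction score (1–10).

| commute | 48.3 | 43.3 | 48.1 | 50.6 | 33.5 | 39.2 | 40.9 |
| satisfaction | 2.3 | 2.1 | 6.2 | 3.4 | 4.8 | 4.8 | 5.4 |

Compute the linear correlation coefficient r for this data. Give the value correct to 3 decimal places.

n = 7, Σx = 303.9, Σy = 29, Σx² = 13413.45, Σy² = 134.94, Σxy = 1242.1
nΣxy − ΣxΣy = 8694.7 − 8813.1 = -118.4
nΣx² − (Σx)² = 93894.15 − 92355.21 = 1538.94; nΣy² − (Σy)² = 944.58 − 841 = 103.58
r = -118.4 / √(1538.94 × 103.58) = -118.4 / 399.2536 ≈ -0.297

-0.297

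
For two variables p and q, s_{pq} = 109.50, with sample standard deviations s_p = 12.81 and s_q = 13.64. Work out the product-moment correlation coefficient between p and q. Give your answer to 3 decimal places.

0.627

r = Cov(p,q) / (s_p · s_q) = 109.50 / (12.81 × 13.64)
  = 109.50 / 174.7284 ≈ 0.627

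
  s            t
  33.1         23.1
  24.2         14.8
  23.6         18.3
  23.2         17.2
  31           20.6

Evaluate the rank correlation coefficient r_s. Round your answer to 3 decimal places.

0.700

Rank s: 5, 3, 2, 1, 4
Rank t: 5, 1, 3, 2, 4
d = rank(s) − rank(t): 0, 2, -1, -1, 0; Σd² = 6
ρ = 1 − 6Σd² / [n(n²−1)] = 1 − 6×6 / (5×24) = 1 − 36/120 ≈ 0.700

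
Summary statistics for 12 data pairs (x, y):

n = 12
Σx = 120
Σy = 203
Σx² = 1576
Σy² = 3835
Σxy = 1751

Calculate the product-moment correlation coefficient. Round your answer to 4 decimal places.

r = (nΣxy − ΣxΣy) / √[(nΣx² − (Σx)²)(nΣy² − (Σy)²)]
Numerator: 12×1751 − 120×203 = -3348
Denominator: √[(18912 − 14400)(46020 − 41209)] = √[4512 × 4811] = 4659.1021
r = -3348 / 4659.1021 ≈ -0.7186

-0.7186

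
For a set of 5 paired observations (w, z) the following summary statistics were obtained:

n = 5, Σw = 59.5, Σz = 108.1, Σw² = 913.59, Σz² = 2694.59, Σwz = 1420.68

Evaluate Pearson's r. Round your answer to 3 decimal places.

r = (nΣwz − ΣwΣz) / √[(nΣw² − (Σw)²)(nΣz² − (Σz)²)]
Numerator: 5×1420.68 − 59.5×108.1 = 671.45
Denominator: √[(4567.95 − 3540.25)(13472.95 − 11685.61)] = √[1027.7 × 1787.34] = 1355.3041
r = 671.45 / 1355.3041 ≈ 0.495

0.495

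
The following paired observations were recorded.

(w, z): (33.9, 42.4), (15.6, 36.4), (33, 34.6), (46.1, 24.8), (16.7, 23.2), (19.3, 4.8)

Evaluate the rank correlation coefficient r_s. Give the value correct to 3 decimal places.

Rank w: 5, 1, 4, 6, 2, 3
Rank z: 6, 5, 4, 3, 2, 1
d = rank(w) − rank(z): -1, -4, 0, 3, 0, 2; Σd² = 30
ρ = 1 − 6Σd² / [n(n²−1)] = 1 − 6×30 / (6×35) = 1 − 180/210 ≈ 0.143

0.143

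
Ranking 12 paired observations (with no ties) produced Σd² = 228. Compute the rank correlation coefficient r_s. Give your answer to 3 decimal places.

0.203

ρ = 1 − 6Σd² / [n(n²−1)] = 1 − 6×228 / (12×143)
  = 1 − 1368/1716 = 1 − 0.7972 ≈ 0.203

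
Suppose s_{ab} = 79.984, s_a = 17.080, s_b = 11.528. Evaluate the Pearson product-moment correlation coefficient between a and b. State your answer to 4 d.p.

0.4062

r = Cov(a,b) / (s_a · s_b) = 79.984 / (17.080 × 11.528)
  = 79.984 / 196.8982 ≈ 0.4062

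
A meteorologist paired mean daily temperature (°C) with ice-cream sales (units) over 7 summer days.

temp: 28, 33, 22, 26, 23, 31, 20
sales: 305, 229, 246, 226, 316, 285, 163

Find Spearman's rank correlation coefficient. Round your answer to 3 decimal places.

0.250

Rank temp: 5, 7, 2, 4, 3, 6, 1
Rank sales: 6, 3, 4, 2, 7, 5, 1
d = rank(temp) − rank(sales): -1, 4, -2, 2, -4, 1, 0; Σd² = 42
ρ = 1 − 6Σd² / [n(n²−1)] = 1 − 6×42 / (7×48) = 1 − 252/336 ≈ 0.250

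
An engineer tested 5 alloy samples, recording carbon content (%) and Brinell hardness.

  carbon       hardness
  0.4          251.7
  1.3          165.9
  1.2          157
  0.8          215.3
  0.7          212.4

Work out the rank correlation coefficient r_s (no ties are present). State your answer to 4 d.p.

Rank carbon: 1, 5, 4, 3, 2
Rank hardness: 5, 2, 1, 4, 3
d = rank(carbon) − rank(hardness): -4, 3, 3, -1, -1; Σd² = 36
ρ = 1 − 6Σd² / [n(n²−1)] = 1 − 6×36 / (5×24) = 1 − 216/120 ≈ -0.8000

-0.8000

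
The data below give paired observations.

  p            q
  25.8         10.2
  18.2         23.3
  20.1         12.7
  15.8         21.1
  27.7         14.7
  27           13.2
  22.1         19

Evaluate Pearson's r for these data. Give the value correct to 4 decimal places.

n = 7, Σp = 156.7, Σq = 114.2, Σp² = 3635.23, Σq² = 2004.76, Σpq = 2459.36
nΣpq − ΣpΣq = 17215.52 − 17895.14 = -679.62
nΣp² − (Σp)² = 25446.61 − 24554.89 = 891.72; nΣq² − (Σq)² = 14033.32 − 13041.64 = 991.68
r = -679.62 / √(891.72 × 991.68) = -679.62 / 940.3727 ≈ -0.7227

-0.7227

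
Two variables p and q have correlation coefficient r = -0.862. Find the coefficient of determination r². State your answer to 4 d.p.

r² = (-0.862)² = 0.7430

0.7430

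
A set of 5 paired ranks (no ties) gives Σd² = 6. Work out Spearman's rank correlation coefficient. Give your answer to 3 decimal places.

ρ = 1 − 6Σd² / [n(n²−1)] = 1 − 6×6 / (5×24)
  = 1 − 36/120 = 1 − 0.3000 ≈ 0.700

0.700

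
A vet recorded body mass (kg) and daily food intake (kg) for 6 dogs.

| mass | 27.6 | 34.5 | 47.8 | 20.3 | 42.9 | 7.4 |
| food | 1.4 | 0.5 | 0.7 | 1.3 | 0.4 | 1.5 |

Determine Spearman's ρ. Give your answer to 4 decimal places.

-0.7714

Rank mass: 3, 4, 6, 2, 5, 1
Rank food: 5, 2, 3, 4, 1, 6
d = rank(mass) − rank(food): -2, 2, 3, -2, 4, -5; Σd² = 62
ρ = 1 − 6Σd² / [n(n²−1)] = 1 − 6×62 / (6×35) = 1 − 372/210 ≈ -0.7714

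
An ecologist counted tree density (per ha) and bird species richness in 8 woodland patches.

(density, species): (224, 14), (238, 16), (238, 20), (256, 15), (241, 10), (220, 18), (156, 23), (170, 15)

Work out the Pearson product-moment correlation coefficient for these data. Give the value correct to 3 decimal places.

n = 8, Σx = 1743, Σy = 131, Σx² = 388717, Σy² = 2255, Σxy = 28052
nΣxy − ΣxΣy = 224416 − 228333 = -3917
nΣx² − (Σx)² = 3109736 − 3038049 = 71687; nΣy² − (Σy)² = 18040 − 17161 = 879
r = -3917 / √(71687 × 879) = -3917 / 7938.0648 ≈ -0.493

-0.493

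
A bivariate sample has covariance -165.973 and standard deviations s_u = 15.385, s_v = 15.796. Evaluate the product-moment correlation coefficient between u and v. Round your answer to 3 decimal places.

-0.683

r = Cov(u,v) / (s_u · s_v) = -165.973 / (15.385 × 15.796)
  = -165.973 / 243.0215 ≈ -0.683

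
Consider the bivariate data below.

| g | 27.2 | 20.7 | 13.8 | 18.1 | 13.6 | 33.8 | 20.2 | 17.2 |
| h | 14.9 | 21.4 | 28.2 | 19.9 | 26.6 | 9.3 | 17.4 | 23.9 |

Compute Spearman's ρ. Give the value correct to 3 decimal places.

-0.905

Rank g: 7, 6, 2, 4, 1, 8, 5, 3
Rank h: 2, 5, 8, 4, 7, 1, 3, 6
d = rank(g) − rank(h): 5, 1, -6, 0, -6, 7, 2, -3; Σd² = 160
ρ = 1 − 6Σd² / [n(n²−1)] = 1 − 6×160 / (8×63) = 1 − 960/504 ≈ -0.905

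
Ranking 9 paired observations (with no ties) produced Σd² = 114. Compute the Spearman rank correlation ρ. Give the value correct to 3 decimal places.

0.050

ρ = 1 − 6Σd² / [n(n²−1)] = 1 − 6×114 / (9×80)
  = 1 − 684/720 = 1 − 0.9500 ≈ 0.050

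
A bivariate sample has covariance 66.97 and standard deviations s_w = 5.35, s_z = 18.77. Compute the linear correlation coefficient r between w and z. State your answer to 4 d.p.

r = Cov(w,z) / (s_w · s_z) = 66.97 / (5.35 × 18.77)
  = 66.97 / 100.4195 ≈ 0.6669

0.6669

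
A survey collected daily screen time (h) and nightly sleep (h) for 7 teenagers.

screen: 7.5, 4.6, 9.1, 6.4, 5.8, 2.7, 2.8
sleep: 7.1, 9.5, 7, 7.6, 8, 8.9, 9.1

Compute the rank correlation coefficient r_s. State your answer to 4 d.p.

Rank screen: 6, 3, 7, 5, 4, 1, 2
Rank sleep: 2, 7, 1, 3, 4, 5, 6
d = rank(screen) − rank(sleep): 4, -4, 6, 2, 0, -4, -4; Σd² = 104
ρ = 1 − 6Σd² / [n(n²−1)] = 1 − 6×104 / (7×48) = 1 − 624/336 ≈ -0.8571

-0.8571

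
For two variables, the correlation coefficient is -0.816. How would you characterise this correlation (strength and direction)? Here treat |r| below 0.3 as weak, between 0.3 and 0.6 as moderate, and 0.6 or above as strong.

r = -0.816 < 0 so the relationship is negative.
|r| = 0.816, which falls in the strong range.

strong negative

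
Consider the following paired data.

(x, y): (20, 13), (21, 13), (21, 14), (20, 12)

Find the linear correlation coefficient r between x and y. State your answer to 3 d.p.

0.707

n = 4, Σx = 82, Σy = 52, Σx² = 1682, Σy² = 678, Σxy = 1067
nΣxy − ΣxΣy = 4268 − 4264 = 4
nΣx² − (Σx)² = 6728 − 6724 = 4; nΣy² − (Σy)² = 2712 − 2704 = 8
r = 4 / √(4 × 8) = 4 / 5.6569 ≈ 0.707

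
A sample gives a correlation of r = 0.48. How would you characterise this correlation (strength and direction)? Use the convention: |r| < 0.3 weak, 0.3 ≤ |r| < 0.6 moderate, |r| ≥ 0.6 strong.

moderate positive

r = 0.48 > 0 so the relationship is positive.
|r| = 0.48, which falls in the moderate range.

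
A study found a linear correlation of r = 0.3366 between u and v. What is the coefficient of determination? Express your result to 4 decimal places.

0.1133

r² = (0.3366)² = 0.1133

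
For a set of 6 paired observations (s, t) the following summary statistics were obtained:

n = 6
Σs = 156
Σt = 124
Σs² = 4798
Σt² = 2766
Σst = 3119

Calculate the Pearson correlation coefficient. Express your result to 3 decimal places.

-0.270

r = (nΣst − ΣsΣt) / √[(nΣs² − (Σs)²)(nΣt² − (Σt)²)]
Numerator: 6×3119 − 156×124 = -630
Denominator: √[(28788 − 24336)(16596 − 15376)] = √[4452 × 1220] = 2330.5450
r = -630 / 2330.5450 ≈ -0.270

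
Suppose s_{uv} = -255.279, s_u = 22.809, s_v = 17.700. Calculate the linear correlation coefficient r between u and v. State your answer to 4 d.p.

-0.6323

r = Cov(u,v) / (s_u · s_v) = -255.279 / (22.809 × 17.700)
  = -255.279 / 403.7193 ≈ -0.6323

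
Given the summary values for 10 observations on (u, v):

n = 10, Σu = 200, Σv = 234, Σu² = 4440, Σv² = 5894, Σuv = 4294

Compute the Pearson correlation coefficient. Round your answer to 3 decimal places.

-0.900

r = (nΣuv − ΣuΣv) / √[(nΣu² − (Σu)²)(nΣv² − (Σv)²)]
Numerator: 10×4294 − 200×234 = -3860
Denominator: √[(44400 − 40000)(58940 − 54756)] = √[4400 × 4184] = 4290.6410
r = -3860 / 4290.6410 ≈ -0.900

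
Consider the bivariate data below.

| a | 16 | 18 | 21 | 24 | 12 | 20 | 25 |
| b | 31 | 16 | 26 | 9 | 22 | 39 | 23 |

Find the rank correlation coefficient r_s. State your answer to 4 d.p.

-0.1429

Rank a: 2, 3, 5, 6, 1, 4, 7
Rank b: 6, 2, 5, 1, 3, 7, 4
d = rank(a) − rank(b): -4, 1, 0, 5, -2, -3, 3; Σd² = 64
ρ = 1 − 6Σd² / [n(n²−1)] = 1 − 6×64 / (7×48) = 1 − 384/336 ≈ -0.1429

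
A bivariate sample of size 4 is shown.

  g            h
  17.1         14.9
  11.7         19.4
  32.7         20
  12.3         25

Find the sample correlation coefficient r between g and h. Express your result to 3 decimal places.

-0.163

n = 4, Σg = 73.8, Σh = 79.3, Σg² = 1649.88, Σh² = 1623.37, Σgh = 1443.27
nΣgh − ΣgΣh = 5773.08 − 5852.34 = -79.26
nΣg² − (Σg)² = 6599.52 − 5446.44 = 1153.08; nΣh² − (Σh)² = 6493.48 − 6288.49 = 204.99
r = -79.26 / √(1153.08 × 204.99) = -79.26 / 486.1788 ≈ -0.163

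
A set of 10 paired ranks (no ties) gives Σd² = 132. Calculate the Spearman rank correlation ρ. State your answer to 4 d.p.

ρ = 1 − 6Σd² / [n(n²−1)] = 1 − 6×132 / (10×99)
  = 1 − 792/990 = 1 − 0.80000 ≈ 0.2000

0.2000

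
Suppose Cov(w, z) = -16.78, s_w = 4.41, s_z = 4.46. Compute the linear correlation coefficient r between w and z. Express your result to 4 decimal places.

-0.8531

r = Cov(w,z) / (s_w · s_z) = -16.78 / (4.41 × 4.46)
  = -16.78 / 19.6686 ≈ -0.8531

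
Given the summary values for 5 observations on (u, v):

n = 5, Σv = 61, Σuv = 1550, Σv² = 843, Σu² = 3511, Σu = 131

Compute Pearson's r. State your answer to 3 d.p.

r = (nΣuv − ΣuΣv) / √[(nΣu² − (Σu)²)(nΣv² − (Σv)²)]
Numerator: 5×1550 − 131×61 = -241
Denominator: √[(17555 − 17161)(4215 − 3721)] = √[394 × 494] = 441.1757
r = -241 / 441.1757 ≈ -0.546

-0.546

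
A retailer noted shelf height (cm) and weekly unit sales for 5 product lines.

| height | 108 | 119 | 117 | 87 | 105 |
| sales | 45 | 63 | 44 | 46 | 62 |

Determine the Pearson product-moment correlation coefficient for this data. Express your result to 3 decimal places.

0.296

n = 5, Σx = 536, Σy = 260, Σx² = 58108, Σy² = 13890, Σxy = 28017
nΣxy − ΣxΣy = 140085 − 139360 = 725
nΣx² − (Σx)² = 290540 − 287296 = 3244; nΣy² − (Σy)² = 69450 − 67600 = 1850
r = 725 / √(3244 × 1850) = 725 / 2449.7755 ≈ 0.296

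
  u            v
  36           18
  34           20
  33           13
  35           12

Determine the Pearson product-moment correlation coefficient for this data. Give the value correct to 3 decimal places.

n = 4, Σu = 138, Σv = 63, Σu² = 4766, Σv² = 1037, Σuv = 2177
nΣuv − ΣuΣv = 8708 − 8694 = 14
nΣu² − (Σu)² = 19064 − 19044 = 20; nΣv² − (Σv)² = 4148 − 3969 = 179
r = 14 / √(20 × 179) = 14 / 59.8331 ≈ 0.234

0.234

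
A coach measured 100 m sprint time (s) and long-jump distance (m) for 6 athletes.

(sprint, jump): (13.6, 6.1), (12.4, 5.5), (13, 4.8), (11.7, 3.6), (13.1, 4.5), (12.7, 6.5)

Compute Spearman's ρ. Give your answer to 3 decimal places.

0.314

Rank sprint: 6, 2, 4, 1, 5, 3
Rank jump: 5, 4, 3, 1, 2, 6
d = rank(sprint) − rank(jump): 1, -2, 1, 0, 3, -3; Σd² = 24
ρ = 1 − 6Σd² / [n(n²−1)] = 1 − 6×24 / (6×35) = 1 − 144/210 ≈ 0.314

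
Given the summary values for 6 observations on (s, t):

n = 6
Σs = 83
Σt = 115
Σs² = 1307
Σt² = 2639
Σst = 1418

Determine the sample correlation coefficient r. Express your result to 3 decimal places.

r = (nΣst − ΣsΣt) / √[(nΣs² − (Σs)²)(nΣt² − (Σt)²)]
Numerator: 6×1418 − 83×115 = -1037
Denominator: √[(7842 − 6889)(15834 − 13225)] = √[953 × 2609] = 1576.8250
r = -1037 / 1576.8250 ≈ -0.658

-0.658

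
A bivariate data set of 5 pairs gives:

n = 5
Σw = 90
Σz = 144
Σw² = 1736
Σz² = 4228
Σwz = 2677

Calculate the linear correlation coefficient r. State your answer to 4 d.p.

r = (nΣwz − ΣwΣz) / √[(nΣw² − (Σw)²)(nΣz² − (Σz)²)]
Numerator: 5×2677 − 90×144 = 425
Denominator: √[(8680 − 8100)(21140 − 20736)] = √[580 × 404] = 484.0661
r = 425 / 484.0661 ≈ 0.8780

0.8780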